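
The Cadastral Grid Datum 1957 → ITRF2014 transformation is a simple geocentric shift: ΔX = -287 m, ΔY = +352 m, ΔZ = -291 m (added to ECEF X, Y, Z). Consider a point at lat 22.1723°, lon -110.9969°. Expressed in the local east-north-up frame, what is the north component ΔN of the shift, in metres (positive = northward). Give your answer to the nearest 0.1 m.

ΔN = -184.3 m

At φ = 22.1723°, λ = -110.9969°: sin φ = 0.377393, cos φ = 0.926053, sin λ = -0.933600, cos λ = -0.358317.
ΔN = −sin φ cos λ·ΔX − sin φ sin λ·ΔY + cos φ·ΔZ = −(0.377393)(-0.358317)(-287) − (0.377393)(-0.933600)(352) + (0.926053)(-291) = -184.27 m.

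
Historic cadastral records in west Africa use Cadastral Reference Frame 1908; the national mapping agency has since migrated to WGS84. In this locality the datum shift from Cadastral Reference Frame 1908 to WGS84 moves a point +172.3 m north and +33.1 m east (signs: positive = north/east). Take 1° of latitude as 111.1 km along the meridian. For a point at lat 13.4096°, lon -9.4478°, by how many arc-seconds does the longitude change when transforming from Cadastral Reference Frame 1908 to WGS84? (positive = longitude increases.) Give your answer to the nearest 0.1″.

Δλ = 1.1″

At latitude 13.4096°, cos φ = 0.972737.
1° of longitude at this latitude = 111.1 × cos φ = 108.07 km, so Δλ = 33.1 / 108071.1 = 0.0003063° = 1.103″.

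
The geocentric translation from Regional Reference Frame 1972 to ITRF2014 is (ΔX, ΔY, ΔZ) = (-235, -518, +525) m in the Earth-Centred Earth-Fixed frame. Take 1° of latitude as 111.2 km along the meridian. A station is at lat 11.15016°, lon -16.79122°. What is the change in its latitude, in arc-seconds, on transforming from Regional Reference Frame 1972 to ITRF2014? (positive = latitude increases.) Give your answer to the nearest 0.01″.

sin φ = 0.193381, cos φ = 0.981124, sin λ = -0.288885, cos λ = 0.957364.
North component: ΔN = −sin φ cos λ·ΔX − sin φ sin λ·ΔY + cos φ·ΔZ = −(0.193381)(0.957364)(-235) − (0.193381)(-0.288885)(-518) + (0.981124)(525) = 529.66 m.
1° of latitude spans 111200 m, so Δφ = 529.66 / 111200 × 3600 = 17.147″.

Δφ = 17.15″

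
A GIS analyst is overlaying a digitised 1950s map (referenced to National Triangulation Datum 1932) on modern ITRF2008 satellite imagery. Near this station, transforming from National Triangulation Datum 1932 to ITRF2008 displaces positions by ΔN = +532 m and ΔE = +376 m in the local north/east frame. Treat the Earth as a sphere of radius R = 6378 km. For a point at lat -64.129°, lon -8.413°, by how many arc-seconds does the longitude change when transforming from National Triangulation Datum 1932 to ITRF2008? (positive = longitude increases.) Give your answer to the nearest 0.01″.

At latitude -64.129°, cos φ = 0.436346.
One radian of longitude at latitude φ spans R cos φ, so Δλ = ΔE / (R cos φ) = 376.0 / (6378000 × 0.436346) = 1.3511e-04 rad = 27.867″.

Δλ = 27.87″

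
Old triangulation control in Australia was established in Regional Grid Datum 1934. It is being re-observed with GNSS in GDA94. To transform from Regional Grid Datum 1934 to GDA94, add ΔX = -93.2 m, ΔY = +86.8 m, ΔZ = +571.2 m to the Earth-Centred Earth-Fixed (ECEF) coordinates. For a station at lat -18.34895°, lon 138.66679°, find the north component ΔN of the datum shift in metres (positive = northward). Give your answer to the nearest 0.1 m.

At φ = -18.34895°, λ = 138.66679°: sin φ = -0.314803, cos φ = 0.949157, sin λ = 0.660437, cos λ = -0.750881.
ΔN = −sin φ cos λ·ΔX − sin φ sin λ·ΔY + cos φ·ΔZ = −(-0.314803)(-0.750881)(-93.2) − (-0.314803)(0.660437)(86.8) + (0.949157)(571.2) = 582.24 m.

ΔN = 582.2 m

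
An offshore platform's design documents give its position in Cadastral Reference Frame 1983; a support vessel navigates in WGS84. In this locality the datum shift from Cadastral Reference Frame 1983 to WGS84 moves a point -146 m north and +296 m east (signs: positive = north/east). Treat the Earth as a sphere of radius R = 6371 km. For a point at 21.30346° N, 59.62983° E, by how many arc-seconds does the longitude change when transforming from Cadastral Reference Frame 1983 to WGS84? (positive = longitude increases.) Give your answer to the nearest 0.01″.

Δλ = 10.29″

At latitude 21.30346°, cos φ = 0.931669.
One radian of longitude at latitude φ spans R cos φ, so Δλ = ΔE / (R cos φ) = 296.0 / (6371000 × 0.931669) = 4.9868e-05 rad = 10.286″.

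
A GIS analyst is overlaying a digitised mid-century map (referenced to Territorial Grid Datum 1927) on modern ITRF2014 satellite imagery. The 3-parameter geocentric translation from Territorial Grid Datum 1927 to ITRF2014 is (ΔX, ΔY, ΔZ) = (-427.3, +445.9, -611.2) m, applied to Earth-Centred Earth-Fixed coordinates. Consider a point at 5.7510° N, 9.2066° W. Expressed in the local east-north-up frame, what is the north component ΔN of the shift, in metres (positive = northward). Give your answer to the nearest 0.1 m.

The local north axis is (−sin φ cos λ, −sin φ sin λ, cos φ), giving ΔN = 42.266 + 7.149 − 608.124 = -558.71 m.

ΔN = -558.7 m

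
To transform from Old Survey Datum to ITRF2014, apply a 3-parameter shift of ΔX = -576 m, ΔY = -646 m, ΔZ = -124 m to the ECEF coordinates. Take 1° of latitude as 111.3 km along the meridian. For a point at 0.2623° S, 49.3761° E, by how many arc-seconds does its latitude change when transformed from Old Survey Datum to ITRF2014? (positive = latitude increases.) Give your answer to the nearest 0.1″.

sin φ = -0.004578, cos φ = 0.999990, sin λ = 0.759000, cos λ = 0.651091.
North component: ΔN = −sin φ cos λ·ΔX − sin φ sin λ·ΔY + cos φ·ΔZ = −(-0.004578)(0.651091)(-576) − (-0.004578)(0.759000)(-646) + (0.999990)(-124) = -127.96 m.
1° of latitude spans 111300 m, so Δφ = -127.96 / 111300 × 3600 = -4.139″.

Δφ = -4.1″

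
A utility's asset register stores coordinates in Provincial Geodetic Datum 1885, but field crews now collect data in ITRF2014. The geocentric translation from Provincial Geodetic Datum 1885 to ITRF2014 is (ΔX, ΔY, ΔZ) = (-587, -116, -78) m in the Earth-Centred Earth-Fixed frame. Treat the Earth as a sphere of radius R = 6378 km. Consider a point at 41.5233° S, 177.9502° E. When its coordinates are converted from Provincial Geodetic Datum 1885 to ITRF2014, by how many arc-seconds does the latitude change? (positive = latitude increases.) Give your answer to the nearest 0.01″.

Δφ = 10.60″

sin φ = -0.662925, cos φ = 0.748686, sin λ = 0.035768, cos λ = -0.999360.
North component: ΔN = −sin φ cos λ·ΔX − sin φ sin λ·ΔY + cos φ·ΔZ = −(-0.662925)(-0.999360)(-587) − (-0.662925)(0.035768)(-116) + (0.748686)(-78) = 327.74 m.
1° of latitude spans πR/180 = 111317 m, so Δφ = 327.74 / 111317 × 3600 = 10.599″.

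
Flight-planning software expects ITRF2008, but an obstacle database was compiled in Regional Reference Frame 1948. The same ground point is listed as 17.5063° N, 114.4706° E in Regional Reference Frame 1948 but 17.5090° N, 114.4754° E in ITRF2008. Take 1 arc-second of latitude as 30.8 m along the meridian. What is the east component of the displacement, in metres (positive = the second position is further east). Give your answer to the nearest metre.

Δφ = 17.5090° − 17.5063° = +0.0027°; Δλ = 114.4754° − 114.4706° = +0.0048°.
1° of latitude = 3600 × 30.80 = 110880 m.
ΔN = Δφ × 110880 = 299.4 m; ΔE = Δλ × 110880 × cos(17.5063°) = +0.0048 × 110880 × 0.953684 = 507.6 m.

ΔE = 508 m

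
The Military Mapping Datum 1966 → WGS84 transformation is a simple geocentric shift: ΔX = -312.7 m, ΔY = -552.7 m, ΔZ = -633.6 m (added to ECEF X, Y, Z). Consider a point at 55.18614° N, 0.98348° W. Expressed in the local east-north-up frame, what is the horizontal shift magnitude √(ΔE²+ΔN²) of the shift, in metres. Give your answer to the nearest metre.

569 m

At φ = 55.18614°, λ = -0.98348°: sin φ = 0.821011, cos φ = 0.570912, sin λ = -0.017164, cos λ = 0.999853.
ΔE = −sin λ·ΔX + cos λ·ΔY = −(-0.017164)·(-312.7) + (0.999853)·(-552.7) = -557.99 m.
ΔN = −sin φ cos λ·ΔX − sin φ sin λ·ΔY + cos φ·ΔZ = −(0.821011)(0.999853)(-312.7) − (0.821011)(-0.017164)(-552.7) + (0.570912)(-633.6) = -112.83 m.
Horizontal magnitude = √(ΔE² + ΔN²) = √((-557.99)² + (-112.83)²) = 569.28 m.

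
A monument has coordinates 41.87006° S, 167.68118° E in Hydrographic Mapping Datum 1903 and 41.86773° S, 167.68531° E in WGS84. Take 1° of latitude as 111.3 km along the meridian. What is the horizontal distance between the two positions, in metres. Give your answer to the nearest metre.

429 m

Δφ = -41.86773° − -41.87006° = +0.00233°; Δλ = 167.68531° − 167.68118° = +0.00413°.
ΔN = Δφ × 111300 = 259.3 m; ΔE = Δλ × 111300 × cos(-41.87006°) = +0.00413 × 111300 × 0.744660 = 342.3 m.
Distance = √(ΔE² + ΔN²) = √(342.3² + 259.3²) = 429.4 m.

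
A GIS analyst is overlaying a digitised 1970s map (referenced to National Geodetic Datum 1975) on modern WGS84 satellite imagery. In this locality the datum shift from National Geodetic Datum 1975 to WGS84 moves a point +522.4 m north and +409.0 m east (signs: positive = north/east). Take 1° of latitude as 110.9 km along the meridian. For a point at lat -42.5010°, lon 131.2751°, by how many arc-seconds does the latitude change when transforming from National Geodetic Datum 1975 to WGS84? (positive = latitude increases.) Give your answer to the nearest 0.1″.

1° of latitude = 110.9 km, so Δφ = 522.4 / 110900 = 0.0047106° = 16.958″.

Δφ = 17.0″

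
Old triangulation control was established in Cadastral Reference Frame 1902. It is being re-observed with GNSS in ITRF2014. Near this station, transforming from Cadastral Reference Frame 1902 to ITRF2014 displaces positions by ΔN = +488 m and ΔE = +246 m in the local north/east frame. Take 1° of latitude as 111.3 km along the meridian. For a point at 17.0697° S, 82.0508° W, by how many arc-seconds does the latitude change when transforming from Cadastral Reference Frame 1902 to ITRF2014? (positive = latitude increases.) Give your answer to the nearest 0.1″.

1° of latitude = 111.3 km, so Δφ = 488.0 / 111300 = 0.0043845° = 15.784″.

Δφ = 15.8″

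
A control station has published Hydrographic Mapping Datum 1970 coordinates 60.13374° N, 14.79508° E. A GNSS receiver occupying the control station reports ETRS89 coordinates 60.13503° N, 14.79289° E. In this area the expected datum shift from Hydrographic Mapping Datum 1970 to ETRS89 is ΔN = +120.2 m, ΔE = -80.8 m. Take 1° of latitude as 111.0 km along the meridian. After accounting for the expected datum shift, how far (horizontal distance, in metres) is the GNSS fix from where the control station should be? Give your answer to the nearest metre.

46 m

Observed coordinate differences: Δφ = +0.00129°, Δλ = -0.00219°.
Converting to metres (1° lat = 111000 m, cos φ = 0.497977): observed ΔN = 143.2 m, observed ΔE = -121.1 m.
Subtracting the expected shift leaves a residual of 143.2 − (120.2) = 23.0 m north and -121.1 − (-80.8) = -40.3 m east.
Residual distance = √(23.0² + (-40.3)²) = 46.4 m.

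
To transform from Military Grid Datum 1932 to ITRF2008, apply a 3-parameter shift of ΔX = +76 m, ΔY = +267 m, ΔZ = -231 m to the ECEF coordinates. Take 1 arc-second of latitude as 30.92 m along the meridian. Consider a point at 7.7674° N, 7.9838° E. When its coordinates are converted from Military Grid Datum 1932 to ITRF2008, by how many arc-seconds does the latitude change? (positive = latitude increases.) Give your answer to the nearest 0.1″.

sin φ = 0.135152, cos φ = 0.990825, sin λ = 0.138893, cos λ = 0.990307.
North component: ΔN = −sin φ cos λ·ΔX − sin φ sin λ·ΔY + cos φ·ΔZ = −(0.135152)(0.990307)(76) − (0.135152)(0.138893)(267) + (0.990825)(-231) = -244.06 m.
1° of latitude spans 3600 × 30.92 = 111312 m, so Δφ = -244.06 / 111312 × 3600 = -7.893″.

Δφ = -7.9″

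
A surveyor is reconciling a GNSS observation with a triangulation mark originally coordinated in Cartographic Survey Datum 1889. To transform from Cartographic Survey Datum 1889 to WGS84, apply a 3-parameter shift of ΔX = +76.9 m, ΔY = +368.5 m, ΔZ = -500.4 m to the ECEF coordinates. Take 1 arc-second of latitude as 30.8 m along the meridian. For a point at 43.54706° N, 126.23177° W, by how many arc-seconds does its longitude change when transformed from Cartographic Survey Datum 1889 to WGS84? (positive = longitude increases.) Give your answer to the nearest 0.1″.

sin φ = 0.688950, cos φ = 0.724809, sin λ = -0.806633, cos λ = -0.591053.
East component: ΔE = −sin λ·ΔX + cos λ·ΔY = −(-0.806633)(76.9) + (-0.591053)(368.5) = -155.77 m.
1° of latitude spans 3600 × 30.80 = 110880 m; at latitude φ, 1° of longitude spans that × cos φ = 80366.8 m, so Δλ = -155.77 / 80366.8 × 3600 = -6.978″.

Δλ = -7.0″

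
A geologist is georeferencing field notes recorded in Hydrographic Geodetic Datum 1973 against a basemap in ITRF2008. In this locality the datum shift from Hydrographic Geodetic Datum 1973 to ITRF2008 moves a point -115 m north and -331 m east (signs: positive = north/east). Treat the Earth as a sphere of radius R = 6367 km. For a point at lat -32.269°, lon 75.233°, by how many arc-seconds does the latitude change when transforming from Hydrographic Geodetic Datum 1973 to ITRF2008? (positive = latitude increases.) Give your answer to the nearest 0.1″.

On a sphere of radius R, 1 rad of latitude = R, so Δφ = ΔN / R = -115.0 / 6367000 = -1.8062e-05 rad = -3.726″.

Δφ = -3.7″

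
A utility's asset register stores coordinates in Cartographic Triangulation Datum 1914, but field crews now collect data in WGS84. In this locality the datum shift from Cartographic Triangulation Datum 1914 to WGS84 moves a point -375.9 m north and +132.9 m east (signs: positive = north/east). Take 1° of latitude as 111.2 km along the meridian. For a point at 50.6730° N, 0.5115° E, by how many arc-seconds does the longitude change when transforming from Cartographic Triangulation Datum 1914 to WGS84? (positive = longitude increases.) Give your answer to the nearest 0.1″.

At latitude 50.6730°, cos φ = 0.633745.
1° of longitude at this latitude = 111.2 × cos φ = 70.47 km, so Δλ = 132.9 / 70472.5 = 0.0018858° = 6.789″.

Δλ = 6.8″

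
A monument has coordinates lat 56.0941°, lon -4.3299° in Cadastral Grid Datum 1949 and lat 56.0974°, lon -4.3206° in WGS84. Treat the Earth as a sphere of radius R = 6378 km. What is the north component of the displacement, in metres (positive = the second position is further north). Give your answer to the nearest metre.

ΔN = 367 m

Δφ = 56.0974° − 56.0941° = +0.0033°; Δλ = -4.3206° − -4.3299° = +0.0093°.
1° along a meridian = πR/180 = 111317 m.
ΔN = Δφ × 111317 = 367.3 m; ΔE = Δλ × 111317 × cos(56.0941°) = +0.0093 × 111317 × 0.557831 = 577.5 m.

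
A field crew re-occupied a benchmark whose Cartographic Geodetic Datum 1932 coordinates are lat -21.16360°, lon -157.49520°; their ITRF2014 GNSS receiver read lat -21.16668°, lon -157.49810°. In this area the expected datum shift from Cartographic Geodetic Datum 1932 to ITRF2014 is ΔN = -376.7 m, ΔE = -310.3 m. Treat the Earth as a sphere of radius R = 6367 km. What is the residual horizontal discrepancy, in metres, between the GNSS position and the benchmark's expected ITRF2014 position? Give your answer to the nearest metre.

Observed coordinate differences: Δφ = -0.00308°, Δλ = -0.00290°.
Converting to metres (1° lat = 111125 m, cos φ = 0.932553): observed ΔN = -342.3 m, observed ΔE = -300.5 m.
Subtracting the expected shift leaves a residual of -342.3 − (-376.7) = 34.4 m north and -300.5 − (-310.3) = 9.8 m east.
Residual distance = √(34.4² + 9.8²) = 35.8 m.

36 m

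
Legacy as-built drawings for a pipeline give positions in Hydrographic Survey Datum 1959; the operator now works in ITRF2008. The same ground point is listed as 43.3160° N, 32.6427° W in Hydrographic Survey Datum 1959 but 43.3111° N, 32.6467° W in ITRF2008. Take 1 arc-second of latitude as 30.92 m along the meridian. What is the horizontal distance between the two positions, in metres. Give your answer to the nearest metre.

634 m

Δφ = 43.3111° − 43.3160° = -0.0049°; Δλ = -32.6467° − -32.6427° = -0.0040°.
1° of latitude = 3600 × 30.92 = 111312 m.
ΔN = Δφ × 111312 = -545.4 m; ΔE = Δλ × 111312 × cos(43.3160°) = -0.0040 × 111312 × 0.727581 = -324.0 m.
Distance = √(ΔE² + ΔN²) = √((-324.0)² + (-545.4)²) = 634.4 m.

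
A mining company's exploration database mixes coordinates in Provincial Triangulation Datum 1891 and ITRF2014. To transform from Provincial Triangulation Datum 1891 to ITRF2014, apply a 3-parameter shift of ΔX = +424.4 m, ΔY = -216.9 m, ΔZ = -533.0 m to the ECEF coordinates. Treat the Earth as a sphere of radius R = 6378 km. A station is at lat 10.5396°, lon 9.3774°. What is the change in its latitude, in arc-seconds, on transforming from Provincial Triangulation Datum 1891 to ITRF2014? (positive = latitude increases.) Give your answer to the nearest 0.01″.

Δφ = -19.21″

sin φ = 0.182915, cos φ = 0.983129, sin λ = 0.162937, cos λ = 0.986637.
North component: ΔN = −sin φ cos λ·ΔX − sin φ sin λ·ΔY + cos φ·ΔZ = −(0.182915)(0.986637)(424.4) − (0.182915)(0.162937)(-216.9) + (0.983129)(-533.0) = -594.13 m.
1° of latitude spans πR/180 = 111317 m, so Δφ = -594.13 / 111317 × 3600 = -19.214″.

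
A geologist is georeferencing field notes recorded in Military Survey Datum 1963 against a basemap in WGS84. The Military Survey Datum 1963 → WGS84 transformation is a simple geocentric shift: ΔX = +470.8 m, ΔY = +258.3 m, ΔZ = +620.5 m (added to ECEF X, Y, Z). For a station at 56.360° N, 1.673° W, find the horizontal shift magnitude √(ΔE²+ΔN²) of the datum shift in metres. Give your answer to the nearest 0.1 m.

The local east axis at (φ, λ) is (−sin λ, cos λ, 0), so ΔE = −sin(-1.673°)·470.8 + cos(-1.673°)·258.3 = 271.93 m.
The local north axis is (−sin φ cos λ, −sin φ sin λ, cos φ), giving ΔN = -391.790 + 6.278 + 343.740 = -41.77 m.
Horizontal magnitude = √(ΔE² + ΔN²) = √(271.93² + (-41.77)²) = 275.12 m.

275.1 m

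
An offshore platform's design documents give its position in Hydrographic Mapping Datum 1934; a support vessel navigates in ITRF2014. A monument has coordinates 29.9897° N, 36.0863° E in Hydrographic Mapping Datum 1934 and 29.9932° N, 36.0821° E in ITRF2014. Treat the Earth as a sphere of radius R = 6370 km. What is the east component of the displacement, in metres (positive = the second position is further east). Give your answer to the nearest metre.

Δφ = 29.9932° − 29.9897° = +0.0035°; Δλ = 36.0821° − 36.0863° = -0.0042°.
1° along a meridian = πR/180 = 111177 m.
ΔN = Δφ × 111177 = 389.1 m; ΔE = Δλ × 111177 × cos(29.9897°) = -0.0042 × 111177 × 0.866115 = -404.4 m.

ΔE = -404 m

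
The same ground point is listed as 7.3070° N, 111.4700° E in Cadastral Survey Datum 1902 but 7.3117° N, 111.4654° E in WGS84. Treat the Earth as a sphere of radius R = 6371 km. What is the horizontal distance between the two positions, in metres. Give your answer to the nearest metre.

Δφ = 7.3117° − 7.3070° = +0.0047°; Δλ = 111.4654° − 111.4700° = -0.0046°.
1° along a meridian = πR/180 = 111195 m.
ΔN = Δφ × 111195 = 522.6 m; ΔE = Δλ × 111195 × cos(7.3070°) = -0.0046 × 111195 × 0.991879 = -507.3 m.
Distance = √(ΔE² + ΔN²) = √((-507.3)² + 522.6²) = 728.4 m.

728 m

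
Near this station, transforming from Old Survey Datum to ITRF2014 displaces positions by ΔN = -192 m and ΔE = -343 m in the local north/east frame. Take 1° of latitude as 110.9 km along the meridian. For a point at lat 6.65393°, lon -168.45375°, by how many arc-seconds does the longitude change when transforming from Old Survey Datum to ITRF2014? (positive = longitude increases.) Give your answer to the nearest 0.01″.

At latitude 6.65393°, cos φ = 0.993264.
1° of longitude at this latitude = 110.9 × cos φ = 110.15 km, so Δλ = -343.0 / 110153.0 = -0.0031139° = -11.210″.

Δλ = -11.21″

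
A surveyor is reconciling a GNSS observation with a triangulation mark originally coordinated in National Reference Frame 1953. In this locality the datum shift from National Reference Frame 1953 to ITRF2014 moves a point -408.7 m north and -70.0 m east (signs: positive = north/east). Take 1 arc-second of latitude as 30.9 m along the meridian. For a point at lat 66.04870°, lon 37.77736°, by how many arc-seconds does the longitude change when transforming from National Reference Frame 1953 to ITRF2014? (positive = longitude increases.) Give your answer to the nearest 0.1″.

Δλ = -5.6″

At latitude 66.04870°, cos φ = 0.405960.
1″ of longitude at this latitude = 30.90 × cos φ = 12.5442 m, so Δλ = -70.0 / 12.5442 = -5.580″.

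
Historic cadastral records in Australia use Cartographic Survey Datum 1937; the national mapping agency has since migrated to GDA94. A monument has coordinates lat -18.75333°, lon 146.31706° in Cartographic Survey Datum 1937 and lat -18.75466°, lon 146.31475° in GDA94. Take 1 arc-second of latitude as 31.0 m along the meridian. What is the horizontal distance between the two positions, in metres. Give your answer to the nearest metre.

286 m

Δφ = -18.75466° − -18.75333° = -0.00133°; Δλ = 146.31475° − 146.31706° = -0.00231°.
1° of latitude = 3600 × 31.00 = 111600 m.
ΔN = Δφ × 111600 = -148.4 m; ΔE = Δλ × 111600 × cos(-18.75333°) = -0.00231 × 111600 × 0.946911 = -244.1 m.
Distance = √(ΔE² + ΔN²) = √((-244.1)² + (-148.4)²) = 285.7 m.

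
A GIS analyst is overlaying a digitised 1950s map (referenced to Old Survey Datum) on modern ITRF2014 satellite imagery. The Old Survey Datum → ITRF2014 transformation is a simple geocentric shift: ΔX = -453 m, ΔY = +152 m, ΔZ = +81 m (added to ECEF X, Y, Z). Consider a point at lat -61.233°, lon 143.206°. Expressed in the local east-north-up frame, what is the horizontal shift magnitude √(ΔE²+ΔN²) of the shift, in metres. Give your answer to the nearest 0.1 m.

461.7 m

At φ = -61.233°, λ = 143.206°: sin φ = -0.876584, cos φ = 0.481249, sin λ = 0.598940, cos λ = -0.800794.
ΔE = −sin λ·ΔX + cos λ·ΔY = −(0.598940)·(-453) + (-0.800794)·(152) = 149.60 m.
ΔN = −sin φ cos λ·ΔX − sin φ sin λ·ΔY + cos φ·ΔZ = −(-0.876584)(-0.800794)(-453) − (-0.876584)(0.598940)(152) + (0.481249)(81) = 436.77 m.
Horizontal magnitude = √(ΔE² + ΔN²) = √(149.60² + 436.77²) = 461.68 m.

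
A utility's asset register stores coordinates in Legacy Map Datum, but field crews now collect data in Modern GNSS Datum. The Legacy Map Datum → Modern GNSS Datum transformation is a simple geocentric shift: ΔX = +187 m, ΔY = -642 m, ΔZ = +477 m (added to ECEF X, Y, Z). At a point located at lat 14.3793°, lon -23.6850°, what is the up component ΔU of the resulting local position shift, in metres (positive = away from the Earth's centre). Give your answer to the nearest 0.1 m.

At φ = 14.3793°, λ = -23.6850°: sin φ = 0.248340, cos φ = 0.968673, sin λ = -0.401708, cos λ = 0.915768.
ΔU = cos φ cos λ·ΔX + cos φ sin λ·ΔY + sin φ·ΔZ = (0.968673)(0.915768)(187) + (0.968673)(-0.401708)(-642) + (0.248340)(477) = 534.16 m.

ΔU = 534.2 m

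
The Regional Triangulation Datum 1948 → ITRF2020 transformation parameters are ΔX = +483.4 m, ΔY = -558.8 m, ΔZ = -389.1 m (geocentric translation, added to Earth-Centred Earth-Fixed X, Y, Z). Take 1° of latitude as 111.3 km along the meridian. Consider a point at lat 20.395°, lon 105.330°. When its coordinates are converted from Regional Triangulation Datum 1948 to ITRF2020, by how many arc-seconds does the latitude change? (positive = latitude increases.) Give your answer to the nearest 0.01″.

sin φ = 0.348490, cos φ = 0.937312, sin λ = 0.964419, cos λ = -0.264378.
North component: ΔN = −sin φ cos λ·ΔX − sin φ sin λ·ΔY + cos φ·ΔZ = −(0.348490)(-0.264378)(483.4) − (0.348490)(0.964419)(-558.8) + (0.937312)(-389.1) = -132.36 m.
1° of latitude spans 111300 m, so Δφ = -132.36 / 111300 × 3600 = -4.281″.

Δφ = -4.28″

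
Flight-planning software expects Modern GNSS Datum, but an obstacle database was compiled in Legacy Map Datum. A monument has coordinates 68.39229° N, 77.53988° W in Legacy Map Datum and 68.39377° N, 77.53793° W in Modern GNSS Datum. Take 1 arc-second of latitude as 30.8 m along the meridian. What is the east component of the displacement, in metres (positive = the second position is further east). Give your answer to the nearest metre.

Δφ = 68.39377° − 68.39229° = +0.00148°; Δλ = -77.53793° − -77.53988° = +0.00195°.
1° of latitude = 3600 × 30.80 = 110880 m.
ΔN = Δφ × 110880 = 164.1 m; ΔE = Δλ × 110880 × cos(68.39229°) = +0.00195 × 110880 × 0.368250 = 79.6 m.

ΔE = 80 m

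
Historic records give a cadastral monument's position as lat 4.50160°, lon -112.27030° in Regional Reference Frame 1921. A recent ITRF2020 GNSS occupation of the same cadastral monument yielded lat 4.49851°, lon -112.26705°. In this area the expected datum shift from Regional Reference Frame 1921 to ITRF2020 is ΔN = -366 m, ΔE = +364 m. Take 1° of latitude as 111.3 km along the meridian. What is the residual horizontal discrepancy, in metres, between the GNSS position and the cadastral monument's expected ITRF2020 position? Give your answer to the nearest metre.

22 m

Observed coordinate differences: Δφ = -0.00309°, Δλ = +0.00325°.
Converting to metres (1° lat = 111300 m, cos φ = 0.996915): observed ΔN = -343.9 m, observed ΔE = 360.6 m.
Subtracting the expected shift leaves a residual of -343.9 − (-366) = 22.1 m north and 360.6 − (364) = -3.4 m east.
Residual distance = √(22.1² + (-3.4)²) = 22.3 m.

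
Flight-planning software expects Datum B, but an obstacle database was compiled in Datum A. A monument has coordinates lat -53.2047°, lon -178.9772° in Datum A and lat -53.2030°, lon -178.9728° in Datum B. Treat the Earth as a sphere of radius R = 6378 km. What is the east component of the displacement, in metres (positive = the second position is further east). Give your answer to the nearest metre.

Δφ = -53.2030° − -53.2047° = +0.0017°; Δλ = -178.9728° − -178.9772° = +0.0044°.
1° along a meridian = πR/180 = 111317 m.
ΔN = Δφ × 111317 = 189.2 m; ΔE = Δλ × 111317 × cos(-53.2047°) = +0.0044 × 111317 × 0.598958 = 293.4 m.

ΔE = 293 m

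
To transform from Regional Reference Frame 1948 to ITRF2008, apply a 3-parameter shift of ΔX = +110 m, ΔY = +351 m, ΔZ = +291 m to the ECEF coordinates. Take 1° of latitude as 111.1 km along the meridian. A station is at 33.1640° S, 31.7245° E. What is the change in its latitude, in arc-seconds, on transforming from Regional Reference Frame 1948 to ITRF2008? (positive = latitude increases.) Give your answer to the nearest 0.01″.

Δφ = 12.82″

sin φ = -0.547037, cos φ = 0.837108, sin λ = 0.525835, cos λ = 0.850586.
North component: ΔN = −sin φ cos λ·ΔX − sin φ sin λ·ΔY + cos φ·ΔZ = −(-0.547037)(0.850586)(110) − (-0.547037)(0.525835)(351) + (0.837108)(291) = 395.75 m.
1° of latitude spans 111100 m, so Δφ = 395.75 / 111100 × 3600 = 12.824″.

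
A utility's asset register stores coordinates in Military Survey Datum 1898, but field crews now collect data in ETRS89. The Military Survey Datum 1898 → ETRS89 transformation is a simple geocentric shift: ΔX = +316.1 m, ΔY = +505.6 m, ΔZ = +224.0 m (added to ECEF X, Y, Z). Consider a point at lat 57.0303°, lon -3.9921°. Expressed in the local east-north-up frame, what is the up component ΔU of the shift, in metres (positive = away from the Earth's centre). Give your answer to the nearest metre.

ΔU = 340 m

At φ = 57.0303°, λ = -3.9921°: sin φ = 0.838958, cos φ = 0.544195, sin λ = -0.069619, cos λ = 0.997574.
ΔU = cos φ cos λ·ΔX + cos φ sin λ·ΔY + sin φ·ΔZ = (0.544195)(0.997574)(316.1) + (0.544195)(-0.069619)(505.6) + (0.838958)(224.0) = 340.37 m.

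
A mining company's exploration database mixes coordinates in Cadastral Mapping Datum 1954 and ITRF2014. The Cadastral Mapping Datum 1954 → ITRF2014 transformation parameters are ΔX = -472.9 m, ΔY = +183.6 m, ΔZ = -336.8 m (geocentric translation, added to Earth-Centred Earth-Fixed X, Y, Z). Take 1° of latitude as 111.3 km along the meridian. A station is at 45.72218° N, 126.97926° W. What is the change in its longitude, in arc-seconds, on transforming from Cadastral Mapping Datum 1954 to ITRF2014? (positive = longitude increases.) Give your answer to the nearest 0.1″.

Δλ = -22.6″

sin φ = 0.715963, cos φ = 0.698138, sin λ = -0.798853, cos λ = -0.601526.
East component: ΔE = −sin λ·ΔX + cos λ·ΔY = −(-0.798853)(-472.9) + (-0.601526)(183.6) = -488.22 m.
1° of latitude spans 111300 m; at latitude φ, 1° of longitude spans that × cos φ = 77702.8 m, so Δλ = -488.22 / 77702.8 × 3600 = -22.619″.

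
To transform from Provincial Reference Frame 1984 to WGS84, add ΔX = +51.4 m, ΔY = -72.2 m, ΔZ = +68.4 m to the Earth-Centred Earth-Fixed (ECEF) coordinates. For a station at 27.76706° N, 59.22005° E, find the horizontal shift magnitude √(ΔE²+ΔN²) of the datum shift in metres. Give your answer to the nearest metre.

112 m

The local east axis at (φ, λ) is (−sin λ, cos λ, 0), so ΔE = −sin(59.22005°)·51.4 + cos(59.22005°)·(-72.2) = -81.11 m.
The local north axis is (−sin φ cos λ, −sin φ sin λ, cos φ), giving ΔN = -12.254 + 28.898 + 60.524 = 77.17 m.
Horizontal magnitude = √(ΔE² + ΔN²) = √((-81.11)² + 77.17²) = 111.95 m.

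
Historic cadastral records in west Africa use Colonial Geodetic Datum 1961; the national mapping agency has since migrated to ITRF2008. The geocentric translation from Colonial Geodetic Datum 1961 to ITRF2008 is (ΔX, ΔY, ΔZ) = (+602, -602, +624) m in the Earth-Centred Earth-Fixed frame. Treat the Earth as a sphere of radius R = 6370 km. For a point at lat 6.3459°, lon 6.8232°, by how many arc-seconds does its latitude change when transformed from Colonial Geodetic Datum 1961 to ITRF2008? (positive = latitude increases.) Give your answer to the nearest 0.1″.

Δφ = 18.2″

sin φ = 0.110531, cos φ = 0.993873, sin λ = 0.118806, cos λ = 0.992917.
North component: ΔN = −sin φ cos λ·ΔX − sin φ sin λ·ΔY + cos φ·ΔZ = −(0.110531)(0.992917)(602) − (0.110531)(0.118806)(-602) + (0.993873)(624) = 562.01 m.
1° of latitude spans πR/180 = 111177 m, so Δφ = 562.01 / 111177 × 3600 = 18.198″.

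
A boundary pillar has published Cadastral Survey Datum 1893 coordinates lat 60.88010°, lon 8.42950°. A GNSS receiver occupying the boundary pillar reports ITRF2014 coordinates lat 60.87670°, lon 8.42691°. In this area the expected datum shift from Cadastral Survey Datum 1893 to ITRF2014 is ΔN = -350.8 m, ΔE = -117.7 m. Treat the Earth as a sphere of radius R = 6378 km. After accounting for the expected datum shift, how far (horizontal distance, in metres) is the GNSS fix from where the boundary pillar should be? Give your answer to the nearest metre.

Observed coordinate differences: Δφ = -0.00340°, Δλ = -0.00259°.
Converting to metres (1° lat = 111317 m, cos φ = 0.486639): observed ΔN = -378.5 m, observed ΔE = -140.3 m.
Subtracting the expected shift leaves a residual of -378.5 − (-350.8) = -27.7 m north and -140.3 − (-117.7) = -22.6 m east.
Residual distance = √((-27.7)² + (-22.6)²) = 35.7 m.

36 m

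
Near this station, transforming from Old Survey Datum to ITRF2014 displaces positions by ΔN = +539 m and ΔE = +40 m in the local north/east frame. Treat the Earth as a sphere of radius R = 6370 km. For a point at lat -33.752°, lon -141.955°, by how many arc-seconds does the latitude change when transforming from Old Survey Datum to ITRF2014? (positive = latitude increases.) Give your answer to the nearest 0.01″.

On a sphere of radius R, 1 rad of latitude = R, so Δφ = ΔN / R = 539.0 / 6370000 = 8.4615e-05 rad = 17.453″.

Δφ = 17.45″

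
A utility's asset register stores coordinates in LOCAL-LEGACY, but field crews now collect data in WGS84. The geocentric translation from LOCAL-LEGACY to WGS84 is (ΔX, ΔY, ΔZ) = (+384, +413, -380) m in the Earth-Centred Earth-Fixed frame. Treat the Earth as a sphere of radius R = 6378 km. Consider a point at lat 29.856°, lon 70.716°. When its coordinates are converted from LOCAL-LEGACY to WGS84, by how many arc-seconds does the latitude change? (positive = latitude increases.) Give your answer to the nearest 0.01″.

Δφ = -18.98″

sin φ = 0.497822, cos φ = 0.867279, sin λ = 0.943893, cos λ = 0.330251.
North component: ΔN = −sin φ cos λ·ΔX − sin φ sin λ·ΔY + cos φ·ΔZ = −(0.497822)(0.330251)(384) − (0.497822)(0.943893)(413) + (0.867279)(-380) = -586.76 m.
1° of latitude spans πR/180 = 111317 m, so Δφ = -586.76 / 111317 × 3600 = -18.976″.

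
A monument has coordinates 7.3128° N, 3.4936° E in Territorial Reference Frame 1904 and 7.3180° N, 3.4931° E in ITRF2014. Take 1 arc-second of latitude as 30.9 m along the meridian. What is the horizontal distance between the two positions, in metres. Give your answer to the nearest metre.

Δφ = 7.3180° − 7.3128° = +0.0052°; Δλ = 3.4931° − 3.4936° = -0.0005°.
1° of latitude = 3600 × 30.90 = 111240 m.
ΔN = Δφ × 111240 = 578.4 m; ΔE = Δλ × 111240 × cos(7.3128°) = -0.0005 × 111240 × 0.991866 = -55.2 m.
Distance = √(ΔE² + ΔN²) = √((-55.2)² + 578.4²) = 581.1 m.

581 m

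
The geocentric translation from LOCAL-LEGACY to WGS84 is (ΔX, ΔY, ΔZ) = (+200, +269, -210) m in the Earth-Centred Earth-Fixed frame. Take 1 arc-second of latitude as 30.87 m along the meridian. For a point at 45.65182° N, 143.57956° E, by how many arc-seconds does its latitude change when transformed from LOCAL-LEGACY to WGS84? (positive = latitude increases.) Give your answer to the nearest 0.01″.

Δφ = -4.73″

sin φ = 0.715105, cos φ = 0.699017, sin λ = 0.593706, cos λ = -0.804682.
North component: ΔN = −sin φ cos λ·ΔX − sin φ sin λ·ΔY + cos φ·ΔZ = −(0.715105)(-0.804682)(200) − (0.715105)(0.593706)(269) + (0.699017)(-210) = -145.91 m.
1° of latitude spans 3600 × 30.87 = 111132 m, so Δφ = -145.91 / 111132 × 3600 = -4.727″.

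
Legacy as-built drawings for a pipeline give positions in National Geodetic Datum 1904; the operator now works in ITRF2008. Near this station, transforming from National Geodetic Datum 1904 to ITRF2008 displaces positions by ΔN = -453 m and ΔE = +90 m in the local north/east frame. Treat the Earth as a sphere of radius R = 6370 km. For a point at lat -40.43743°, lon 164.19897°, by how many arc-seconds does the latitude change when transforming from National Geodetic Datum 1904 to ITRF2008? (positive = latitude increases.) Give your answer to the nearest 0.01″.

Δφ = -14.67″

On a sphere of radius R, 1 rad of latitude = R, so Δφ = ΔN / R = -453.0 / 6370000 = -7.1115e-05 rad = -14.668″.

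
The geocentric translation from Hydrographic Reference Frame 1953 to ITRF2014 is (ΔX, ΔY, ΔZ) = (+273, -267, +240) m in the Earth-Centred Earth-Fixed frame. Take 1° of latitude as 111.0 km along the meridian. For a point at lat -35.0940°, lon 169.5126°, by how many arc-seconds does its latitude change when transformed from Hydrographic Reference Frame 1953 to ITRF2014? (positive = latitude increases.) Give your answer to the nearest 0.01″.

sin φ = -0.574920, cos φ = 0.818210, sin λ = 0.182019, cos λ = -0.983295.
North component: ΔN = −sin φ cos λ·ΔX − sin φ sin λ·ΔY + cos φ·ΔZ = −(-0.574920)(-0.983295)(273) − (-0.574920)(0.182019)(-267) + (0.818210)(240) = 14.10 m.
1° of latitude spans 111000 m, so Δφ = 14.10 / 111000 × 3600 = 0.457″.

Δφ = 0.46″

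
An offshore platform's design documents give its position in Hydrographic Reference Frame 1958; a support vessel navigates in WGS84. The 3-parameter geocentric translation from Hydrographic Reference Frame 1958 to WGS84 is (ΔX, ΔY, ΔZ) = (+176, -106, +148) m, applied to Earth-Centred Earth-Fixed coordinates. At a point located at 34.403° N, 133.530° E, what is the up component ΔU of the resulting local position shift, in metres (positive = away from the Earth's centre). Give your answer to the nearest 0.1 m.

ΔU = -79.8 m

The local up (radial) axis is (cos φ cos λ, cos φ sin λ, sin φ), giving ΔU = -100.014 − 63.409 + 83.622 = -79.80 m.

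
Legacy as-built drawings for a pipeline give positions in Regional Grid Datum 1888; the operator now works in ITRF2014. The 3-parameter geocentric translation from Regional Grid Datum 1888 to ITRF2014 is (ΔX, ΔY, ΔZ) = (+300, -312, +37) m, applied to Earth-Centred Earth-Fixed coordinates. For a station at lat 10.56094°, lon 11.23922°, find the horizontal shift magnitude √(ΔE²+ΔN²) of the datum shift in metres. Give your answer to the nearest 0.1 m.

364.5 m

At φ = 10.56094°, λ = 11.23922°: sin φ = 0.183281, cos φ = 0.983061, sin λ = 0.194906, cos λ = 0.980822.
ΔE = −sin λ·ΔX + cos λ·ΔY = −(0.194906)·(300) + (0.980822)·(-312) = -364.49 m.
ΔN = −sin φ cos λ·ΔX − sin φ sin λ·ΔY + cos φ·ΔZ = −(0.183281)(0.980822)(300) − (0.183281)(0.194906)(-312) + (0.983061)(37) = -6.41 m.
Horizontal magnitude = √(ΔE² + ΔN²) = √((-364.49)² + (-6.41)²) = 364.54 m.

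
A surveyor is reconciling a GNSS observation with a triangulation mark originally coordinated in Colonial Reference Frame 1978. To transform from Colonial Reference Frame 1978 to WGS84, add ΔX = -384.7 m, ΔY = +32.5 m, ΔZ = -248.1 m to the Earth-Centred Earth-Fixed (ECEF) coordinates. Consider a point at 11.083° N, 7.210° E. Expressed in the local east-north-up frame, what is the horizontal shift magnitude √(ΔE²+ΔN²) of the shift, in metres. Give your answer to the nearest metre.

At φ = 11.083°, λ = 7.210°: sin φ = 0.192231, cos φ = 0.981350, sin λ = 0.125506, cos λ = 0.992093.
ΔE = −sin λ·ΔX + cos λ·ΔY = −(0.125506)·(-384.7) + (0.992093)·(32.5) = 80.53 m.
ΔN = −sin φ cos λ·ΔX − sin φ sin λ·ΔY + cos φ·ΔZ = −(0.192231)(0.992093)(-384.7) − (0.192231)(0.125506)(32.5) + (0.981350)(-248.1) = -170.89 m.
Horizontal magnitude = √(ΔE² + ΔN²) = √(80.53² + (-170.89)²) = 188.91 m.

189 m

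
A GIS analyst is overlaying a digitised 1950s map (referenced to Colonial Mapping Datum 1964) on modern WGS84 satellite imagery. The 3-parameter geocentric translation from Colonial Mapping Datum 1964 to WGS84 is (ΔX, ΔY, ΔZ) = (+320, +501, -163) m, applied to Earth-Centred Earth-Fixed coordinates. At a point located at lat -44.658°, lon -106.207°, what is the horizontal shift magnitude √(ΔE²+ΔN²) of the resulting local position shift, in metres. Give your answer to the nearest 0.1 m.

The local east axis at (φ, λ) is (−sin λ, cos λ, 0), so ΔE = −sin(-106.207°)·320 + cos(-106.207°)·501 = 167.45 m.
The local north axis is (−sin φ cos λ, −sin φ sin λ, cos φ), giving ΔN = -62.777 − 338.145 − 115.944 = -516.87 m.
Horizontal magnitude = √(ΔE² + ΔN²) = √(167.45² + (-516.87)²) = 543.31 m.

543.3 m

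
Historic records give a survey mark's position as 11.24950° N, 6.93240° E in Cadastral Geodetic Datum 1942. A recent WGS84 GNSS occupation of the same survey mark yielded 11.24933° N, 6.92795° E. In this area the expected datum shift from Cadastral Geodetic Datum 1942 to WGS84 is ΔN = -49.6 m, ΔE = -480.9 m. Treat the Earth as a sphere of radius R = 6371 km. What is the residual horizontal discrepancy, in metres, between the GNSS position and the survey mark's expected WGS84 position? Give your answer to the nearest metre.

Observed coordinate differences: Δφ = -0.00017°, Δλ = -0.00445°.
Converting to metres (1° lat = 111195 m, cos φ = 0.980787): observed ΔN = -18.9 m, observed ΔE = -485.3 m.
Subtracting the expected shift leaves a residual of -18.9 − (-49.6) = 30.7 m north and -485.3 − (-480.9) = -4.4 m east.
Residual distance = √(30.7² + (-4.4)²) = 31.0 m.

31 m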